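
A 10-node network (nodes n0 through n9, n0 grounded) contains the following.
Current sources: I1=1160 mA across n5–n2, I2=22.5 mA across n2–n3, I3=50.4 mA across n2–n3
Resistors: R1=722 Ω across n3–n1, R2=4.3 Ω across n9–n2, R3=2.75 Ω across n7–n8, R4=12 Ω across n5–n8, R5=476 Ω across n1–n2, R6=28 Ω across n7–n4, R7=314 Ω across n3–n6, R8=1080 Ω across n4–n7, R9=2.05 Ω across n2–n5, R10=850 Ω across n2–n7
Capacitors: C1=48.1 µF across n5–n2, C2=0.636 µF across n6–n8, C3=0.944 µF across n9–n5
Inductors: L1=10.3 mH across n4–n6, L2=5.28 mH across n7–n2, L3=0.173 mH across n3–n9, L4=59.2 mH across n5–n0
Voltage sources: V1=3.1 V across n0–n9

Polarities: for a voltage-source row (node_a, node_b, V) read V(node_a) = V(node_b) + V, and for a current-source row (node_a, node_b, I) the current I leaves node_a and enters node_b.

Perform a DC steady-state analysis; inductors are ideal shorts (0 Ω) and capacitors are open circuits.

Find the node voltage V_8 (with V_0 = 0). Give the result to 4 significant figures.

Element admittances at DC:
  I1: injects 1.16 A into n2 (from n5)
  Y(R1) = 0.001385 S between n3,n1
  Y(C1) = 0.000 S between n5,n2
  Y(C2) = 0.000 S between n6,n8
  Y(R2) = 0.2326 S between n9,n2
  Y(R3) = 0.3636 S between n7,n8
  Y(R4) = 0.08333 S between n5,n8
  Y(R5) = 0.002101 S between n1,n2
  I2: injects 0.0225 A into n3 (from n2)
  Y(C3) = 0.000 S between n9,n5
  Y(R6) = 0.03571 S between n7,n4
  L1: short n4↔n6 (DC inductor)
  Y(R7) = 0.003185 S between n3,n6
  L2: short n7↔n2 (DC inductor)
  Y(R8) = 0.0009259 S between n4,n7
  L3: short n3↔n9 (DC inductor)
  Y(R9) = 0.4878 S between n2,n5
  L4: short n5↔n0 (DC inductor)
  I3: injects 0.0504 A into n3 (from n2)
  Y(R10) = 0.001176 S between n2,n7
  V1: constraint V(n0)−V(n9) = 3.1
Assemble and solve the 14×14 MNA system:
  V(n1)=-0.9619  V(n2)=0.4476  V(n3)=-3.100  V(n4)=0.1639  V(n5)=0.000  V(n6)=0.1639  V(n7)=0.4476  V(n8)=0.3642  V(n9)=-3.100
  i(L1)=0.01039  i(L2)=-0.04074  i(L3)=0.08626  i(L4)=-0.9113  i(V1)=-0.9113

0.3642 V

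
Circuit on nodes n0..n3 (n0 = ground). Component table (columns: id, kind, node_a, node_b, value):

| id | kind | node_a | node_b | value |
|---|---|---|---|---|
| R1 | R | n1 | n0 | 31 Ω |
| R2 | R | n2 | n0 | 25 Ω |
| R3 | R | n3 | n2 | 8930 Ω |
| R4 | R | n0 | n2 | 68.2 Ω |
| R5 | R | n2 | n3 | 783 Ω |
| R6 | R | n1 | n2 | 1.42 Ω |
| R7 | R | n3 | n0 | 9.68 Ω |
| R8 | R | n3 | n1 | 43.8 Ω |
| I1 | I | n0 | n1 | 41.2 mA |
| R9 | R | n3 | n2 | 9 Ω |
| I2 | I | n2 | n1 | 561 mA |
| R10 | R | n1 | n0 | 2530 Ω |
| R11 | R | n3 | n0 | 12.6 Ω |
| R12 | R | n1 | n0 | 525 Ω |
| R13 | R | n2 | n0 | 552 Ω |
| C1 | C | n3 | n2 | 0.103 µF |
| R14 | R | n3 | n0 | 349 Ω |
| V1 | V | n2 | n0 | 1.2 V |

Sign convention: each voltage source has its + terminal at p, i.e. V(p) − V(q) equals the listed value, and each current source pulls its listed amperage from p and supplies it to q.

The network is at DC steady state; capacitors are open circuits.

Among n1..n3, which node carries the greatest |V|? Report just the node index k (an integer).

MNA unknowns: 3 node voltages V₁..V_3 plus 1 source current (V1)
R1: Y=0.03226 on G[1,0]
R2: Y=0.04000 on G[2,0]
R3: Y=0.0001120 on G[3,2]
R4: Y=0.01466 on G[0,2]
R5: Y=0.001277 on G[2,3]
R6: Y=0.7042 on G[1,2]
R7: Y=0.1033 on G[3,0]
R8: Y=0.02283 on G[3,1]
I1: z[0]−=0.0412, z[1]+=0.0412
R9: Y=0.1111 on G[3,2]
I2: z[2]−=0.561, z[1]+=0.561
R10: Y=0.0003953 on G[1,0]
R11: Y=0.07937 on G[3,0]
R12: Y=0.001905 on G[1,0]
R13: Y=0.001812 on G[2,0]
C1: Y=0.000 on G[3,2]
R14: Y=0.002865 on G[3,0]
V1: row V2−V0=1.2, i_V1 at 2,0
solve → V1=1.917, V2=1.200, V3=0.5571
aux → i_V1=-0.1962

1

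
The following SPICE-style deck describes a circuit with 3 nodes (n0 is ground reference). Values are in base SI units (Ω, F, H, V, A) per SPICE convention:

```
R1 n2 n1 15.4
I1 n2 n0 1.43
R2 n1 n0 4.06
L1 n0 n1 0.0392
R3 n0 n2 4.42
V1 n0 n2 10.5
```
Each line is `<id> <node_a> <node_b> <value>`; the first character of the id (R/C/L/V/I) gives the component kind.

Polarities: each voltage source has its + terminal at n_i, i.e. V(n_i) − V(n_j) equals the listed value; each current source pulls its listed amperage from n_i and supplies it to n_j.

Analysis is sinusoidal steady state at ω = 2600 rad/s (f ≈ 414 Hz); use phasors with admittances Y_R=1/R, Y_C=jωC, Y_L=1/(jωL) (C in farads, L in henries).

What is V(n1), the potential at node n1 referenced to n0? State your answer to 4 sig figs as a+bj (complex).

-2.188-0.06899j V

Apply KCL at each of the 2 non-ground nodes and solve the resulting linear system.
Node n1: branches {R1, R2, L1} → V_1 = -2.188-0.06899j
Node n2: branches {R1, I1, R3, V1} → V_2 = -10.50+0.000j
Source currents: i(V1)=-1.485+0.004480j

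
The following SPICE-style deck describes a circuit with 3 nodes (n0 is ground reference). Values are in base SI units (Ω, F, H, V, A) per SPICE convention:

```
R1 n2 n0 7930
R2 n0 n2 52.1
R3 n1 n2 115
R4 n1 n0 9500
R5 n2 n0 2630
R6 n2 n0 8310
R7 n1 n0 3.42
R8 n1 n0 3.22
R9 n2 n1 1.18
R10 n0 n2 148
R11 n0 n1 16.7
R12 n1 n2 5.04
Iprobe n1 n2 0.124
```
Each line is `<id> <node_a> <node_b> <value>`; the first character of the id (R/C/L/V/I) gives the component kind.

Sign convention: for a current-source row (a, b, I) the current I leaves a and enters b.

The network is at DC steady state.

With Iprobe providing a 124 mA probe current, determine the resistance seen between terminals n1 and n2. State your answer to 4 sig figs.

Apply KCL at each of the 2 non-ground nodes and solve the resulting linear system.
Node n1: branches {R3, R4, R7, R8, R9, R11, R12, Iprobe} → V_1 = -0.004425
Node n2: branches {R1, R2, R3, R5, R6, R9, R10, R12, Iprobe} → V_2 = 0.1104

R_eq = 0.9258 Ω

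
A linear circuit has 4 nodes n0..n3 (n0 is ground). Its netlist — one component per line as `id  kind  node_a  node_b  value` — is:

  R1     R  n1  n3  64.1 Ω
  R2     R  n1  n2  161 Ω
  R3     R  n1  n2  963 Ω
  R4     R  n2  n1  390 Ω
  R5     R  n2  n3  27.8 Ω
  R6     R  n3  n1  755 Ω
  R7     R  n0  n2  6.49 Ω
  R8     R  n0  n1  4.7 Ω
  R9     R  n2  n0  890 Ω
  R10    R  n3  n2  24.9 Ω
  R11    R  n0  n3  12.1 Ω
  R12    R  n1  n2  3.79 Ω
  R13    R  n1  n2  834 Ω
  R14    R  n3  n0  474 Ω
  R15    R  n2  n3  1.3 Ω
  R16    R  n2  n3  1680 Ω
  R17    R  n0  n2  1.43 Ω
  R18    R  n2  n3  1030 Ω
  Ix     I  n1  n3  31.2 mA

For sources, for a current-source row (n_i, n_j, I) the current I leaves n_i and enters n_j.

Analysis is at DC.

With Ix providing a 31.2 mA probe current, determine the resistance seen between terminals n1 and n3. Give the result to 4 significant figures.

Apply KCL at each of the 3 non-ground nodes and solve the resulting linear system.
Node n1: branches {R1, R2, R3, R4, R6, R8, R12, R13, Ix} → V_1 = -0.05518
Node n2: branches {R2, R3, R4, R5, R7, R9, R10, R12, R13, R15, R16, R17, R18} → V_2 = 0.009715
Node n3: branches {R1, R5, R6, R10, R11, R14, R15, R16, R18, Ix} → V_3 = 0.04058

R_eq = 3.069 Ω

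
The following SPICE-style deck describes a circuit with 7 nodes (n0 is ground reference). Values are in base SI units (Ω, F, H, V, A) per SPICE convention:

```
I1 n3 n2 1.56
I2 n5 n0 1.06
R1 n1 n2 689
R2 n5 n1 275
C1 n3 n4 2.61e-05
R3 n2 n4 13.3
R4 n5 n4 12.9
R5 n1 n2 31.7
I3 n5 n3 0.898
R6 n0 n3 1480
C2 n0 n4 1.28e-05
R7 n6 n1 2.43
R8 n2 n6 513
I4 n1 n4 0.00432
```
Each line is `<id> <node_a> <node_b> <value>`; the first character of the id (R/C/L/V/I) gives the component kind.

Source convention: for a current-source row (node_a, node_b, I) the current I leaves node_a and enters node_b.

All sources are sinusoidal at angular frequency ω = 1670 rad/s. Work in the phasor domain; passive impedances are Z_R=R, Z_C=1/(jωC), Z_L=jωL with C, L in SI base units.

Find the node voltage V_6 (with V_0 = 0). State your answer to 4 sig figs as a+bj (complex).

Apply KCL at each of the 6 non-ground nodes and solve the resulting linear system.
Node n1: branches {R1, R2, R5, R7, I4} → V_1 = 12.70+49.49j
Node n2: branches {I1, R1, R3, R5, R8} → V_2 = 16.80+49.49j
Node n3: branches {I1, C1, I3, R6} → V_3 = -3.045+64.63j
Node n4: branches {C1, R3, R4, C2, I4} → V_4 = -2.043+49.49j
Node n5: branches {I2, R2, R4, I3} → V_5 = -25.51+49.49j
Node n6: branches {R7, R8} → V_6 = 12.72+49.49j

12.72+49.49j V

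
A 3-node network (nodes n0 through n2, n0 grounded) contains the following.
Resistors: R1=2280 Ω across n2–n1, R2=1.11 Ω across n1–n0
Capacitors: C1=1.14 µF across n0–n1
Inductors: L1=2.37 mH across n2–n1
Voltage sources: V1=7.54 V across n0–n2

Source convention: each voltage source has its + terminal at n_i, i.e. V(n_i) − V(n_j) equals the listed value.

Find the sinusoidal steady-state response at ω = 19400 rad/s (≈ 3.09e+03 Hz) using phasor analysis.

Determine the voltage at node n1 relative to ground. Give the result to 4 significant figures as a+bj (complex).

Element admittances at ω=19400 rad/s:
  Y(R1) = 0.0004386+0.000j S between n2,n1
  Y(R2) = 0.9009+0.000j S between n1,n0
  Y(C1) = 0.000+0.02212j S between n0,n1
  Y(L1) = 0.000-0.02175j S between n2,n1
  V1: constraint V(n0)−V(n2) = 7.54
Assemble and solve the 3×3 MNA system:
  V(n1)=-0.003595+0.1819j  V(n2)=-7.540+0.000j
  i(V1)=-0.007263+0.1638j

-0.003595+0.1819j V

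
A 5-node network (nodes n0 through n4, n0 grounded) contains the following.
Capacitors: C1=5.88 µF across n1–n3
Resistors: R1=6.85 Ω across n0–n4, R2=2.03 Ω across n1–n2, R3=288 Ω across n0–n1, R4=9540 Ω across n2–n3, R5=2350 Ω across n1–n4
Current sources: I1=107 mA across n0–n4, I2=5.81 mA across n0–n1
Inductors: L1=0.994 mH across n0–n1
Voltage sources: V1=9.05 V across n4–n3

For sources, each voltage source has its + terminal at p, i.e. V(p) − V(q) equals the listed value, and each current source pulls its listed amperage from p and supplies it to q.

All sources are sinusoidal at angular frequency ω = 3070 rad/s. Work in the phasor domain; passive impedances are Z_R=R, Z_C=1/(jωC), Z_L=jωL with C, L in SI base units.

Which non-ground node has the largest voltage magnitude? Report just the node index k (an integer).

3

Element admittances at ω=3070 rad/s:
  Y(C1) = 0.000+0.01805j S between n1,n3
  Y(R1) = 0.1460+0.000j S between n0,n4
  Y(R2) = 0.4926+0.000j S between n1,n2
  I1: injects 0.107 A into n4 (from n0)
  Y(R3) = 0.003472+0.000j S between n0,n1
  Y(R4) = 0.0001048+0.000j S between n2,n3
  Y(L1) = 0.000-0.3277j S between n0,n1
  Y(R5) = 0.0004255+0.000j S between n1,n4
  I2: injects 0.00581 A into n1 (from n0)
  V1: constraint V(n4)−V(n3) = 9.05
Assemble and solve the 5×5 MNA system:
  V(n1)=0.4740-0.05103j  V(n2)=0.4722-0.05079j  V(n3)=-8.174+1.065j  V(n4)=0.8760+1.065j
  i(V1)=-0.02106-0.1560j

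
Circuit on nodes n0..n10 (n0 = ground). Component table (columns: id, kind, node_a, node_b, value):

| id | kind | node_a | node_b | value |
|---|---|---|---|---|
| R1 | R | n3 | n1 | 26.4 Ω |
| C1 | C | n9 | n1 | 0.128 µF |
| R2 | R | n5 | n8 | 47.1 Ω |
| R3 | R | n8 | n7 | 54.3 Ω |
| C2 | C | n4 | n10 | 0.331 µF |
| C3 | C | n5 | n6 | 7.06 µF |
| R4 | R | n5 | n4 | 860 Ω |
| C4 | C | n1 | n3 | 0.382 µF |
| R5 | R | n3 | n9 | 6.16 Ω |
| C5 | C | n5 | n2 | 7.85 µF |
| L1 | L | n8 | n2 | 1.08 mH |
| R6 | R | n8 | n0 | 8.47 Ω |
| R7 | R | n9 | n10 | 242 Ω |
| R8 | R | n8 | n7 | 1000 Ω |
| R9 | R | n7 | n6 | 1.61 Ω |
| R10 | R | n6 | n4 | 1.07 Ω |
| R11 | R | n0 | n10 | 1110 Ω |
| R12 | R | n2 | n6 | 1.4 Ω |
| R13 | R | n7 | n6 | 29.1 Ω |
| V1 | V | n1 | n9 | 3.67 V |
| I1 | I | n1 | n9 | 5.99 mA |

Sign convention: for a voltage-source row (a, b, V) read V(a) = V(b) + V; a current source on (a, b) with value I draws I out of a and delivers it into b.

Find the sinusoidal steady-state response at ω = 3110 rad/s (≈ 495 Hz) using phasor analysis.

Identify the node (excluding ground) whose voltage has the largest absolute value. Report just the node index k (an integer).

1

Element admittances at ω=3110 rad/s:
  Y(R1) = 0.03788+0.000j S between n3,n1
  Y(C1) = 0.000+0.0003981j S between n9,n1
  Y(R2) = 0.02123+0.000j S between n5,n8
  Y(R3) = 0.01842+0.000j S between n8,n7
  Y(C2) = 0.000+0.001029j S between n4,n10
  Y(C3) = 0.000+0.02196j S between n5,n6
  Y(R4) = 0.001163+0.000j S between n5,n4
  Y(C4) = 0.000+0.001188j S between n1,n3
  Y(R5) = 0.1623+0.000j S between n3,n9
  Y(C5) = 0.000+0.02441j S between n5,n2
  Y(L1) = 0.000-0.2977j S between n8,n2
  Y(R6) = 0.1181+0.000j S between n8,n0
  Y(R7) = 0.004132+0.000j S between n9,n10
  Y(R8) = 0.001000+0.000j S between n8,n7
  Y(R9) = 0.6211+0.000j S between n7,n6
  Y(R10) = 0.9346+0.000j S between n6,n4
  Y(R11) = 0.0009009+0.000j S between n0,n10
  Y(R12) = 0.7143+0.000j S between n2,n6
  Y(R13) = 0.03436+0.000j S between n7,n6
  V1: constraint V(n1)−V(n9) = 3.67
  I1: injects 0.00599 A into n9 (from n1)
Assemble and solve the 11×11 MNA system:
  V(n1)=3.670+0.000j  V(n2)=0.000+0.000j  V(n3)=0.6944+0.01766j  V(n4)=0.000+0.000j  V(n5)=0.000+0.000j  V(n6)=0.000+0.000j  V(n7)=0.000+0.000j  V(n8)=0.000+0.000j  V(n9)=0.000+0.000j  V(n10)=0.000+0.000j
  i(V1)=-0.1187-0.004327j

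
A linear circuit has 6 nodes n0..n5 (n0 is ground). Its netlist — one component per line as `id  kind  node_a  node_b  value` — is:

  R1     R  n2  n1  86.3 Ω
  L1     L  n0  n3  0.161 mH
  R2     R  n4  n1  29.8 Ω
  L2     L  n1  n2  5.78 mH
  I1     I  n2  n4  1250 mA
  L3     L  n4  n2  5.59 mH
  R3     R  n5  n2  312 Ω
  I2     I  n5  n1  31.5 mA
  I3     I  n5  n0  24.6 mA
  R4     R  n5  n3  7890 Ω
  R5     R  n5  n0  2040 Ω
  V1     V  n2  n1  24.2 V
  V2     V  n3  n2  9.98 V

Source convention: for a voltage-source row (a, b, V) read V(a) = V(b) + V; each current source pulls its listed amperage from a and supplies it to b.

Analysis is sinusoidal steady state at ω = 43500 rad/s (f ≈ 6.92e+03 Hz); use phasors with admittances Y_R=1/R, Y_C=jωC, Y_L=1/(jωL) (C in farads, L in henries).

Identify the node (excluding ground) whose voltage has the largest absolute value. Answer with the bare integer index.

1

MNA unknowns: 5 node voltages V₁..V_5 plus 2 source currents (V1, V2)
R1: Y=0.01159+0.000j on G[2,1]
L1: Y=0.000-0.1428j on G[0,3]
R2: Y=0.03356+0.000j on G[4,1]
L2: Y=0.000-0.003977j on G[1,2]
I1: z[2]−=1.25, z[4]+=1.25
L3: Y=0.000-0.004112j on G[4,2]
R3: Y=0.003205+0.000j on G[5,2]
I2: z[5]−=0.0315, z[1]+=0.0315
I3: z[5]−=0.0246, z[0]+=0.0246
R4: Y=0.0001267+0.000j on G[5,3]
R5: Y=0.0004902+0.000j on G[5,0]
V1: row V2−V1=24.2, i_V1 at 2,1
V2: row V3−V2=9.98, i_V2 at 3,2
solve → V1=-34.18-0.09316j, V2=-9.980-0.09316j, V3=-0.0002788-0.09316j, V4=2.877+1.482j, V5=-23.05-0.08121j
aux → i_V1=-1.555+0.04338j, i_V2=0.01038-3.830e-05j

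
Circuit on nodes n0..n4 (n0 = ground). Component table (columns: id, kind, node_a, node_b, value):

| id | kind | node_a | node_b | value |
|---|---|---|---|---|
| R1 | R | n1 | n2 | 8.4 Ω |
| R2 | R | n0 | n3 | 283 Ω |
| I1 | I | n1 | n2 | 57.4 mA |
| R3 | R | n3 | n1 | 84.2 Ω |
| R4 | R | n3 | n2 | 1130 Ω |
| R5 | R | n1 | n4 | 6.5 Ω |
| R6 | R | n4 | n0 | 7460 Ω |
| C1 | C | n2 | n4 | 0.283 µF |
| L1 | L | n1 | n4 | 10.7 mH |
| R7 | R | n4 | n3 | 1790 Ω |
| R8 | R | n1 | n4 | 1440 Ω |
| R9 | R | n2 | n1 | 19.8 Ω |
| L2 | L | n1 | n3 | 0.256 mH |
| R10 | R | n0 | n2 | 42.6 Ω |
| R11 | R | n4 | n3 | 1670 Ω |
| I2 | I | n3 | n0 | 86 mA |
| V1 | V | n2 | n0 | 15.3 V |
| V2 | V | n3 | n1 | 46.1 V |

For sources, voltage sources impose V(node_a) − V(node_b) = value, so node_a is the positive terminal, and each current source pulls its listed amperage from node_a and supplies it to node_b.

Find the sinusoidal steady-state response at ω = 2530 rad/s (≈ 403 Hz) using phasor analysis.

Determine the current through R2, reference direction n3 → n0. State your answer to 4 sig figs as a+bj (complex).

0.2088+2.889e-05j A

MNA unknowns: 4 node voltages V₁..V_4 plus 2 source currents (V1, V2)
R1: Y=0.1190+0.000j on G[1,2]
R2: Y=0.003534+0.000j on G[0,3]
I1: z[1]−=0.0574, z[2]+=0.0574
R3: Y=0.01188+0.000j on G[3,1]
R4: Y=0.0008850+0.000j on G[3,2]
R5: Y=0.1538+0.000j on G[1,4]
R6: Y=0.0001340+0.000j on G[4,0]
C1: Y=0.000+0.0007160j on G[2,4]
L1: Y=0.000-0.03694j on G[1,4]
R7: Y=0.0005587+0.000j on G[4,3]
R8: Y=0.0006944+0.000j on G[1,4]
R9: Y=0.05051+0.000j on G[2,1]
L2: Y=0.000-1.544j on G[1,3]
R10: Y=0.02347+0.000j on G[0,2]
R11: Y=0.0005988+0.000j on G[4,3]
I2: z[3]−=0.086, z[0]+=0.086
V1: row V2−V0=15.3, i_V1 at 2,0
V2: row V3−V1=46.1, i_V2 at 3,1
solve → V1=12.98+0.008176j, V2=15.30+0.000j, V3=59.08+0.008176j, V4=13.30+0.09132j
aux → i_V1=-0.6557-4.113e-05j, i_V2=-0.9340+71.18j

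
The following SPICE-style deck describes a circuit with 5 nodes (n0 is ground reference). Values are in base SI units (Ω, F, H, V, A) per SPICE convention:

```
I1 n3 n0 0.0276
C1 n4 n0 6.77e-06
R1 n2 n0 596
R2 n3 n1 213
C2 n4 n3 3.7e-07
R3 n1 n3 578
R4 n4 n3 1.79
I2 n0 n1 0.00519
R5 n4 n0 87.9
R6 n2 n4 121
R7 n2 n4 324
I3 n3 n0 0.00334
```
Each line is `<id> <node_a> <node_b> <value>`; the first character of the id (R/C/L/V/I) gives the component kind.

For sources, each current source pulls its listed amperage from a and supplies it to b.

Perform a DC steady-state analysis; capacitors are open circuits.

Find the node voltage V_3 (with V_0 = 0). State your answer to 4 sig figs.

Element admittances at DC:
  I1: injects 0.0276 A into n0 (from n3)
  Y(C1) = 0.000 S between n4,n0
  Y(R1) = 0.001678 S between n2,n0
  Y(R2) = 0.004695 S between n3,n1
  Y(C2) = 0.000 S between n4,n3
  Y(R3) = 0.001730 S between n1,n3
  Y(R4) = 0.5587 S between n4,n3
  I2: injects 0.00519 A into n1 (from n0)
  Y(R5) = 0.01138 S between n4,n0
  Y(R6) = 0.008264 S between n2,n4
  Y(R7) = 0.003086 S between n2,n4
  I3: injects 0.00334 A into n0 (from n3)
Assemble and solve the 4×4 MNA system:
  V(n1)=-1.244  V(n2)=-1.747  V(n3)=-2.052  V(n4)=-2.006

-2.052 V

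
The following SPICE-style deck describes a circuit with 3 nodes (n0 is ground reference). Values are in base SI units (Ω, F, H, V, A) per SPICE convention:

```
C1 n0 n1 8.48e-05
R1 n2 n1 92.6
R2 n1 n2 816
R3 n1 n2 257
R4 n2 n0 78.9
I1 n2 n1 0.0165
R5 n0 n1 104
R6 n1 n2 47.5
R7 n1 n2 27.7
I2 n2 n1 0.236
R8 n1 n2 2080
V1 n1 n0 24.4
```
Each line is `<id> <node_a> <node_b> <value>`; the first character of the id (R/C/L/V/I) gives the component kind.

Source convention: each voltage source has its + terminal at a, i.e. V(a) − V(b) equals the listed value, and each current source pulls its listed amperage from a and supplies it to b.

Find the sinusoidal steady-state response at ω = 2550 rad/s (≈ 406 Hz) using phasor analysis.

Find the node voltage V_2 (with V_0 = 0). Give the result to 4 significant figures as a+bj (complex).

17.88+0.000j V

MNA unknowns: 2 node voltages V₁..V_2 plus 1 source current (V1)
C1: Y=0.000+0.2162j on G[0,1]
R1: Y=0.01080+0.000j on G[2,1]
R2: Y=0.001225+0.000j on G[1,2]
R3: Y=0.003891+0.000j on G[1,2]
R4: Y=0.01267+0.000j on G[2,0]
I1: z[2]−=0.0165, z[1]+=0.0165
R5: Y=0.009615+0.000j on G[0,1]
R6: Y=0.02105+0.000j on G[1,2]
R7: Y=0.03610+0.000j on G[1,2]
I2: z[2]−=0.236, z[1]+=0.236
R8: Y=0.0004808+0.000j on G[1,2]
V1: row V1−V0=24.4, i_V1 at 1,0
solve → V1=24.40+0.000j, V2=17.88+0.000j
aux → i_V1=-0.4613-5.276j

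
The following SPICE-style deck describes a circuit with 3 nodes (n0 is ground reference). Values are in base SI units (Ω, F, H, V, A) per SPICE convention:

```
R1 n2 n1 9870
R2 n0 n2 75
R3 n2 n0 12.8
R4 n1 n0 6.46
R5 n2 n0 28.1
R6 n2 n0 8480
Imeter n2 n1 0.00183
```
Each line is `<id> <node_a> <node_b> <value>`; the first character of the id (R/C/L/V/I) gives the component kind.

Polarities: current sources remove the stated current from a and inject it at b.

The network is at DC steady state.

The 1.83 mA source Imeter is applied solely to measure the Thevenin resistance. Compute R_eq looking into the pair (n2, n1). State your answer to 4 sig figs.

R_eq = 14.30 Ω

Apply KCL at each of the 2 non-ground nodes and solve the resulting linear system.
Node n1: branches {R1, R4, Imeter} → V_1 = 0.01180
Node n2: branches {R1, R2, R3, R5, R6, Imeter} → V_2 = -0.01437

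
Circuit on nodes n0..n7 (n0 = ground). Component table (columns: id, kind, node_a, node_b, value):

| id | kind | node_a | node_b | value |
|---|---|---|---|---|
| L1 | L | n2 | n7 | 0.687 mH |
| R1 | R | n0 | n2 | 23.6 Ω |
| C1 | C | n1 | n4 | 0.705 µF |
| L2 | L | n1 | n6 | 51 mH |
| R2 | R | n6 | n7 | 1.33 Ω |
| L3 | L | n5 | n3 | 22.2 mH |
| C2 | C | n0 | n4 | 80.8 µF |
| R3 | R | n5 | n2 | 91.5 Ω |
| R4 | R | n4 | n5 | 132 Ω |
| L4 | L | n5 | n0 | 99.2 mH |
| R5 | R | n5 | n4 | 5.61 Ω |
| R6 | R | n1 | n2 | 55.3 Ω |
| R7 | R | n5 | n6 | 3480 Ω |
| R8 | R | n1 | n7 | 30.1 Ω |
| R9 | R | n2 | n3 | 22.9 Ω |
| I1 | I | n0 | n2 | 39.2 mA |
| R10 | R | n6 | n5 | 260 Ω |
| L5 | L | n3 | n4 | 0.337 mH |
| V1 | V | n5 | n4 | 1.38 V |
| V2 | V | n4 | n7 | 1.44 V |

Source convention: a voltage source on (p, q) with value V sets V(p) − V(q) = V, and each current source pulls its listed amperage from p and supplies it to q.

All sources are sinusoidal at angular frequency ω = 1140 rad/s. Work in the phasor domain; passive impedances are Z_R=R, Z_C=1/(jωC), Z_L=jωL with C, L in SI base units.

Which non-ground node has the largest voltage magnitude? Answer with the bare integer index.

Element admittances at ω=1140 rad/s:
  Y(L1) = 0.000-1.277j S between n2,n7
  Y(R1) = 0.04237+0.000j S between n0,n2
  Y(C1) = 0.000+0.0008037j S between n1,n4
  Y(L2) = 0.000-0.01720j S between n1,n6
  Y(R2) = 0.7519+0.000j S between n6,n7
  Y(L3) = 0.000-0.03951j S between n5,n3
  Y(C2) = 0.000+0.09211j S between n0,n4
  Y(R3) = 0.01093+0.000j S between n5,n2
  Y(R4) = 0.007576+0.000j S between n4,n5
  Y(L4) = 0.000-0.008843j S between n5,n0
  Y(R5) = 0.1783+0.000j S between n5,n4
  Y(R6) = 0.01808+0.000j S between n1,n2
  Y(R7) = 0.0002874+0.000j S between n5,n6
  Y(R8) = 0.03322+0.000j S between n1,n7
  Y(R9) = 0.04367+0.000j S between n2,n3
  I1: injects 0.0392 A into n2 (from n0)
  Y(R10) = 0.003846+0.000j S between n6,n5
  Y(L5) = 0.000-2.603j S between n3,n4
  V1: constraint V(n5)−V(n4) = 1.38
  V2: constraint V(n4)−V(n7) = 1.44
Assemble and solve the 9×9 MNA system:
  V(n1)=-0.9125-0.8753j  V(n2)=-0.9068-0.7967j  V(n3)=0.5699-0.9566j  V(n4)=0.5519-0.9322j  V(n5)=1.932-0.9322j  V(n6)=-0.8714-0.9312j  V(n7)=-0.8881-0.9322j
  i(V1)=-0.2918+0.07239j  i(V2)=-0.1848-0.02647j

5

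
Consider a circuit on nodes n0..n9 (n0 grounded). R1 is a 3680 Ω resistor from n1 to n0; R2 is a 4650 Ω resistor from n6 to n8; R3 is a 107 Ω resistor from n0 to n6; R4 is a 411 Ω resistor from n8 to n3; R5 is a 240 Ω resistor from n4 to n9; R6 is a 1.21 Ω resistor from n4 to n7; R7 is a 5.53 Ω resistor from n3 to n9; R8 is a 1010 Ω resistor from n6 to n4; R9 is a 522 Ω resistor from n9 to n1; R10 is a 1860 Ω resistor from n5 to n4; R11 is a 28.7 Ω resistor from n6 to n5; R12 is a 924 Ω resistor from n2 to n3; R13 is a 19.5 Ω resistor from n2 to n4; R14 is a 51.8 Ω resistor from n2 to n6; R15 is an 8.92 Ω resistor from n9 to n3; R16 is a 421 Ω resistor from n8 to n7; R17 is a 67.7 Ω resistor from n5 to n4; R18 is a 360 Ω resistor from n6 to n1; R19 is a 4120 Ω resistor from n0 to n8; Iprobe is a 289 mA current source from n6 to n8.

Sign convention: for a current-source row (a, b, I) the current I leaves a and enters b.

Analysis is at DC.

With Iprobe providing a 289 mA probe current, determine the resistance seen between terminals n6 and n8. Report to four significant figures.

Element admittances at DC:
  Y(R1) = 0.0002717 S between n1,n0
  Y(R2) = 0.0002151 S between n6,n8
  Y(R3) = 0.009346 S between n0,n6
  Y(R4) = 0.002433 S between n8,n3
  Y(R5) = 0.004167 S between n4,n9
  Y(R6) = 0.8264 S between n4,n7
  Y(R7) = 0.1808 S between n3,n9
  Y(R8) = 0.0009901 S between n6,n4
  Y(R9) = 0.001916 S between n9,n1
  Y(R10) = 0.0005376 S between n5,n4
  Y(R11) = 0.03484 S between n6,n5
  Y(R12) = 0.001082 S between n2,n3
  Y(R13) = 0.05128 S between n2,n4
  Y(R14) = 0.01931 S between n2,n6
  Y(R15) = 0.1121 S between n9,n3
  Y(R16) = 0.002375 S between n8,n7
  Y(R17) = 0.01477 S between n5,n4
  Y(R18) = 0.002778 S between n6,n1
  Y(R19) = 0.0002427 S between n0,n8
  Iprobe: injects 0.289 A into n8 (from n6)
Assemble and solve the 9×9 MNA system:
  V(n1)=7.423  V(n2)=4.625  V(n3)=22.44  V(n4)=6.739  V(n5)=0.6749  V(n6)=-1.989  V(n7)=6.915  V(n8)=68.28  V(n9)=22.12

R_eq = 243.2 Ω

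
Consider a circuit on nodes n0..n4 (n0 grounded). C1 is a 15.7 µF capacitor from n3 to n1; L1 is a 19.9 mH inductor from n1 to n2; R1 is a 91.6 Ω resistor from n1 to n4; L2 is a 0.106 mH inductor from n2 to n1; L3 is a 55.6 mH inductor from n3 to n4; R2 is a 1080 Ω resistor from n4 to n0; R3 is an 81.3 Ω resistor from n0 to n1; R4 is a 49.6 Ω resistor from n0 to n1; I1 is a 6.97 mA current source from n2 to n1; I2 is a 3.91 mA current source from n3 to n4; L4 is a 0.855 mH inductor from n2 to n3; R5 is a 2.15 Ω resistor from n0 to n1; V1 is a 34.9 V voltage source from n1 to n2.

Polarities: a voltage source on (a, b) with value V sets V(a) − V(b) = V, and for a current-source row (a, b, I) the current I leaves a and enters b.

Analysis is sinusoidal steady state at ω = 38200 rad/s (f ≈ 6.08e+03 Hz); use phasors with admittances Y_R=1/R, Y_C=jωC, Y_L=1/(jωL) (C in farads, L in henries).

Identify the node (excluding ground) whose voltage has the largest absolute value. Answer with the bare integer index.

MNA unknowns: 4 node voltages V₁..V_4 plus 1 source current (V1)
C1: Y=0.000+0.5997j on G[3,1]
L1: Y=0.000-0.001315j on G[1,2]
R1: Y=0.01092+0.000j on G[1,4]
L2: Y=0.000-0.2470j on G[2,1]
L3: Y=0.000-0.0004708j on G[3,4]
R2: Y=0.0009259+0.000j on G[4,0]
R3: Y=0.01230+0.000j on G[0,1]
R4: Y=0.02016+0.000j on G[0,1]
I1: z[2]−=0.00697, z[1]+=0.00697
I2: z[3]−=0.00391, z[4]+=0.00391
L4: Y=0.000-0.03062j on G[2,3]
R5: Y=0.4651+0.000j on G[0,1]
V1: row V1−V2=34.9, i_V1 at 1,2
solve → V1=-0.0006184+0.0001142j, V2=-34.90+0.0001142j, V3=1.878+0.007041j, V4=0.3323-0.06135j
aux → i_V1=0.006758+9.791j

2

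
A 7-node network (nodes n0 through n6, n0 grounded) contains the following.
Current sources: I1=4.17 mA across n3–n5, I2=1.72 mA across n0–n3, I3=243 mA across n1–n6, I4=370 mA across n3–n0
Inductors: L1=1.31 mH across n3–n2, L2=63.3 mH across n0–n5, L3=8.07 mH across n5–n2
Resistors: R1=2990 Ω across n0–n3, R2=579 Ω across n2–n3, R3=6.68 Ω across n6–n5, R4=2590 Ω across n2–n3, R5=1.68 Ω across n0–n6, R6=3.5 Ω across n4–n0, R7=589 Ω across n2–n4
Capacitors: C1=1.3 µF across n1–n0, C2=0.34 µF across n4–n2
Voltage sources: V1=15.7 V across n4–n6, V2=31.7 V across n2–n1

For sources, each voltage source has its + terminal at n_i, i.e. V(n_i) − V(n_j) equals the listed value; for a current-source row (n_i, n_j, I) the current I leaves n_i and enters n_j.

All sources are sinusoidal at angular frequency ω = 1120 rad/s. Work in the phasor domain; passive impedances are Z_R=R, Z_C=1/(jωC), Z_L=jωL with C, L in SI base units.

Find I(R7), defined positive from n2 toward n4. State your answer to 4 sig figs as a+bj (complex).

-0.03444-0.009614j A

Apply KCL at each of the 6 non-ground nodes and solve the resulting linear system.
Node n1: branches {C1, I3, V2} → V_1 = -41.80-5.741j
Node n2: branches {L1, R2, R4, C2, R7, L3, V2} → V_2 = -10.10-5.741j
Node n3: branches {I1, L1, I2, R1, R2, R4, I4} → V_3 = -10.10-6.282j
Node n4: branches {C2, R6, R7, V1} → V_4 = 10.19-0.07856j
Node n5: branches {I1, R3, L2, L3} → V_5 = -9.370-0.4250j
Node n6: branches {R3, I3, R5, V1} → V_6 = -5.509-0.07856j
Source currents: i(V1)=-2.944+0.005106j, i(V2)=0.2514-0.06085j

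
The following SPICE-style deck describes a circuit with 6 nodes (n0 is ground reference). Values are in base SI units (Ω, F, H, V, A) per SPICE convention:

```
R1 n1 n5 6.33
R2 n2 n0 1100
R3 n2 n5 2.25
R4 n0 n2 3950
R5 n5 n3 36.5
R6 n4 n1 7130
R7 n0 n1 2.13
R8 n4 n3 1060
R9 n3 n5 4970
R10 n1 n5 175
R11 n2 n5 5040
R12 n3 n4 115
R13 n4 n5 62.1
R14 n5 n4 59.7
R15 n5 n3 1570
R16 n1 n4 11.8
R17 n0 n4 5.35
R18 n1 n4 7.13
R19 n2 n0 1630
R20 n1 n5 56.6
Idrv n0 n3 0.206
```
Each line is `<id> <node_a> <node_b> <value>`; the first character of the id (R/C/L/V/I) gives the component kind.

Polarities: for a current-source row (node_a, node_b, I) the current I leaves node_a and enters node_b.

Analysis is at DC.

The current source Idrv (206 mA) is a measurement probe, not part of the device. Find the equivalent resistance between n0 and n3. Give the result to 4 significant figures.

R_eq = 30.42 Ω

MNA unknowns: 5 node voltages V₁..V_5
R1: Y=0.1580 on G[1,5]
R2: Y=0.0009091 on G[2,0]
R3: Y=0.4444 on G[2,5]
R4: Y=0.0002532 on G[0,2]
R5: Y=0.02740 on G[5,3]
R6: Y=0.0001403 on G[4,1]
R7: Y=0.4695 on G[0,1]
R8: Y=0.0009434 on G[4,3]
R9: Y=0.0002012 on G[3,5]
R10: Y=0.005714 on G[1,5]
R11: Y=0.0001984 on G[2,5]
R12: Y=0.008696 on G[3,4]
R13: Y=0.01610 on G[4,5]
R14: Y=0.01675 on G[5,4]
R15: Y=0.0006369 on G[5,3]
R16: Y=0.08475 on G[1,4]
R17: Y=0.1869 on G[0,4]
R18: Y=0.1403 on G[1,4]
R19: Y=0.0006135 on G[2,0]
R20: Y=0.01767 on G[1,5]
Idrv: z[0]−=0.206, z[3]+=0.206
solve → V1=0.2954, V2=0.9872, V3=6.267, V4=0.3508, V5=0.9911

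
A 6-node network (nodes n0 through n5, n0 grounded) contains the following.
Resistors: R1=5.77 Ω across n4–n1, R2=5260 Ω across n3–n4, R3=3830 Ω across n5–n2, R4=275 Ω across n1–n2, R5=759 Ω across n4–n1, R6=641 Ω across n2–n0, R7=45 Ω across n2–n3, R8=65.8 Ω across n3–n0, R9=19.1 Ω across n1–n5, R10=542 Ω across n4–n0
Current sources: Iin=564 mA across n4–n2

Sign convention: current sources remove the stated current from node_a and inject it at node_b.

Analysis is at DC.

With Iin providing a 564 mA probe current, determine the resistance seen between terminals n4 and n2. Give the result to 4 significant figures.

R_eq = 180.2 Ω

MNA unknowns: 5 node voltages V₁..V_5
R1: Y=0.1733 on G[4,1]
R2: Y=0.0001901 on G[3,4]
R3: Y=0.0002611 on G[5,2]
R4: Y=0.003636 on G[1,2]
R5: Y=0.001318 on G[4,1]
R6: Y=0.001560 on G[2,0]
R7: Y=0.02222 on G[2,3]
R8: Y=0.01520 on G[3,0]
R9: Y=0.05236 on G[1,5]
R10: Y=0.001845 on G[4,0]
Iin: z[4]−=0.564, z[2]+=0.564
solve → V1=-83.75, V2=15.68, V3=8.827, V4=-85.97, V5=-83.25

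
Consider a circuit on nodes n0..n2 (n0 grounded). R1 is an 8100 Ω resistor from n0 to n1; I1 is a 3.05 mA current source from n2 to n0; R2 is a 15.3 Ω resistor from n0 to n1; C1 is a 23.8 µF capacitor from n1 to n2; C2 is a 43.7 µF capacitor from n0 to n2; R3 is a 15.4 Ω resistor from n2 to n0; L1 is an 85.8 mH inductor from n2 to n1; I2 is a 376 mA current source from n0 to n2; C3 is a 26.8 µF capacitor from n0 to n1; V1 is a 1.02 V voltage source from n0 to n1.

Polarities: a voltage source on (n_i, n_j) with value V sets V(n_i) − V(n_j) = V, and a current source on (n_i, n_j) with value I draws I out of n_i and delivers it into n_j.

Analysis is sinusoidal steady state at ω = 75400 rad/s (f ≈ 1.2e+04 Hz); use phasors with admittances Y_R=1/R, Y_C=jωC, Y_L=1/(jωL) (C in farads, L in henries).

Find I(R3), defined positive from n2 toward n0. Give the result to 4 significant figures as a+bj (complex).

-0.02329-0.005056j A

Apply KCL at each of the 2 non-ground nodes and solve the resulting linear system.
Node n1: branches {R1, R2, C1, L1, C3, V1} → V_1 = -1.020+0.000j
Node n2: branches {I1, C1, C2, R3, L1, I2} → V_2 = -0.3586-0.07786j
Source currents: i(V1)=-0.2065-3.248j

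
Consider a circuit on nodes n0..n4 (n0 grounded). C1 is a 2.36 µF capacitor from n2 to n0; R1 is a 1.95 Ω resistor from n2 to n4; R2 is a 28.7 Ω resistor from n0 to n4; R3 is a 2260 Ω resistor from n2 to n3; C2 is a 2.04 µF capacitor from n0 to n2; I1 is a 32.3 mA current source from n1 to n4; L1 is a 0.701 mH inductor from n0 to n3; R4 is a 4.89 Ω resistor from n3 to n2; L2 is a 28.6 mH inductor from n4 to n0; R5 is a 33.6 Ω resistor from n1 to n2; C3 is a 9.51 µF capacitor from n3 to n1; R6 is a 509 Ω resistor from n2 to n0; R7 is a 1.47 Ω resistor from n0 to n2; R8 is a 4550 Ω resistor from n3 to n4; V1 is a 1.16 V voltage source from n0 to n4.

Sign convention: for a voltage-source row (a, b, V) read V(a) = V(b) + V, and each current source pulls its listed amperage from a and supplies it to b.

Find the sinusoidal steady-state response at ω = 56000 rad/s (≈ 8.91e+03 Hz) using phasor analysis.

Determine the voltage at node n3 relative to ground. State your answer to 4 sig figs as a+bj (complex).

-0.6463+0.01379j V

Element admittances at ω=56000 rad/s:
  Y(C1) = 0.000+0.1322j S between n2,n0
  Y(R1) = 0.5128+0.000j S between n2,n4
  Y(R2) = 0.03484+0.000j S between n0,n4
  Y(R3) = 0.0004425+0.000j S between n2,n3
  Y(C2) = 0.000+0.1142j S between n0,n2
  I1: injects 0.0323 A into n4 (from n1)
  Y(L1) = 0.000-0.02547j S between n0,n3
  Y(R4) = 0.2045+0.000j S between n3,n2
  Y(L2) = 0.000-0.0006244j S between n4,n0
  Y(R5) = 0.02976+0.000j S between n1,n2
  Y(C3) = 0.000+0.5326j S between n3,n1
  Y(R6) = 0.001965+0.000j S between n2,n0
  Y(R7) = 0.6803+0.000j S between n0,n2
  Y(R8) = 0.0002198+0.000j S between n3,n4
  V1: constraint V(n0)−V(n4) = 1.16
Assemble and solve the 5×5 MNA system:
  V(n1)=-0.6449+0.06670j  V(n2)=-0.5065+0.09065j  V(n3)=-0.6463+0.01379j  V(n4)=-1.160+0.000j
  i(V1)=-0.4080-0.04577j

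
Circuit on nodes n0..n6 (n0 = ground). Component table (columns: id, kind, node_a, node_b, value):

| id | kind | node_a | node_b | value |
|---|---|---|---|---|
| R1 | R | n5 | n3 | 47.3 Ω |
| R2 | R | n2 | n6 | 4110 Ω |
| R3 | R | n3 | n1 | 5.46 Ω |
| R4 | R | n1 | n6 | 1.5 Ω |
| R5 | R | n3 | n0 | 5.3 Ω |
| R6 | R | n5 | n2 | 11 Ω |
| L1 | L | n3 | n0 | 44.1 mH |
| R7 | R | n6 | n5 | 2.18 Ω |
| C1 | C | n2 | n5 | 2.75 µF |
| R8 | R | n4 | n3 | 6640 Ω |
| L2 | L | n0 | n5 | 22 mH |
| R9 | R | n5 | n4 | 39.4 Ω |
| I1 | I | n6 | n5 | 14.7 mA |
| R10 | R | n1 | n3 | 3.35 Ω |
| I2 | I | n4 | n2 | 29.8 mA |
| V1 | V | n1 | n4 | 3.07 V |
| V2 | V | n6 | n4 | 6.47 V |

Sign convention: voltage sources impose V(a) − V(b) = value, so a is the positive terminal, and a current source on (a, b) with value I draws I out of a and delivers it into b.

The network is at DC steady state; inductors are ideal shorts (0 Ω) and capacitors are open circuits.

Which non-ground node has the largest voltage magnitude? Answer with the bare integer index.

4

Element admittances at DC:
  Y(R1) = 0.02114 S between n5,n3
  Y(R2) = 0.0002433 S between n2,n6
  Y(R3) = 0.1832 S between n3,n1
  Y(R4) = 0.6667 S between n1,n6
  Y(R5) = 0.1887 S between n3,n0
  Y(R6) = 0.09091 S between n5,n2
  L1: short n3↔n0 (DC inductor)
  Y(R7) = 0.4587 S between n6,n5
  Y(C1) = 0.000 S between n2,n5
  Y(R8) = 0.0001506 S between n4,n3
  L2: short n0↔n5 (DC inductor)
  Y(R9) = 0.02538 S between n5,n4
  I1: injects 0.0147 A into n5 (from n6)
  Y(R10) = 0.2985 S between n1,n3
  I2: injects 0.0298 A into n2 (from n4)
  V1: constraint V(n1)−V(n4) = 3.07
  V2: constraint V(n6)−V(n4) = 6.47
Assemble and solve the 10×10 MNA system:
  V(n1)=-1.580  V(n2)=0.3318  V(n3)=0.000  V(n4)=-4.650  V(n5)=0.000  V(n6)=1.820
  i(L1)=-0.7617  i(L2)=-0.7617  i(V1)=3.028  i(V2)=-3.117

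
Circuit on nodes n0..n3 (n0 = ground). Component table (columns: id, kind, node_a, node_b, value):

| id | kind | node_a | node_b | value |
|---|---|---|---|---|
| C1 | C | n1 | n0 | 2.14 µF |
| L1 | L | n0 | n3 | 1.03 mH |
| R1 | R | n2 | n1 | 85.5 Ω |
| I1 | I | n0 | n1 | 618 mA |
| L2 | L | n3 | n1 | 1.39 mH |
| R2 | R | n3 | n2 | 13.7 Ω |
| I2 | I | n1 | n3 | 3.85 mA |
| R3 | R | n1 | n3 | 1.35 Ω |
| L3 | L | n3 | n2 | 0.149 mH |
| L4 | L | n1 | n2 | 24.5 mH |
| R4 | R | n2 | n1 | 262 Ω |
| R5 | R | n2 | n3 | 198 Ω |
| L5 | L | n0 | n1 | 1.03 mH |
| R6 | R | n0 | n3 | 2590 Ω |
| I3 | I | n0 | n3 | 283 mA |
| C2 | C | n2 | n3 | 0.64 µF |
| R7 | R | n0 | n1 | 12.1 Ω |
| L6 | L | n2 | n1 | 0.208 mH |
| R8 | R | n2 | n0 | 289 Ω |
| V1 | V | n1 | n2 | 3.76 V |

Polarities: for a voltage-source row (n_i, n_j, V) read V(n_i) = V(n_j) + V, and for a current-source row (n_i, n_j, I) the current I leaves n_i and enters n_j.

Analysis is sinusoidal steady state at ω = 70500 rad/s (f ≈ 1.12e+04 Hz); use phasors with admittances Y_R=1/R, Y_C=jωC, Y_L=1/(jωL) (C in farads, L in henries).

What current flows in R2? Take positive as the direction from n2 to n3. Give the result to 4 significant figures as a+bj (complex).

Apply KCL at each of the 3 non-ground nodes and solve the resulting linear system.
Node n1: branches {C1, R1, I1, L2, I2, R3, L4, R4, L5, R7, L6, V1} → V_1 = 3.471-4.944j
Node n2: branches {R1, R2, L3, L4, R4, R5, C2, L6, R8, V1} → V_2 = -0.2886-4.944j
Node n3: branches {L1, L2, R2, I2, R3, L3, R5, R6, I3, C2} → V_3 = 3.518-4.649j
Source currents: i(V1)=-0.3712+0.4091j

-0.2779-0.02152j A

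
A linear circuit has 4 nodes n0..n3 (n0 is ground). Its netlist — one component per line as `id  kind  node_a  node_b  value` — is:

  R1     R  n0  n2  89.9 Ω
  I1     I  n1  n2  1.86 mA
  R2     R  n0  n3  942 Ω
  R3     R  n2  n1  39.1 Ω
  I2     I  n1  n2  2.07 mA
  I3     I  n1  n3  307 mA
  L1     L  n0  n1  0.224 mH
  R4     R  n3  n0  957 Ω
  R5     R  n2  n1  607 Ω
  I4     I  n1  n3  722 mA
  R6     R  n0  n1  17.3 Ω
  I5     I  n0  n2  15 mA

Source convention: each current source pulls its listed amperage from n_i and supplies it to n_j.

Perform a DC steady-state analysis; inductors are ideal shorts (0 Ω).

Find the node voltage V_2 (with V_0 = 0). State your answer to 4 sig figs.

MNA unknowns: 3 node voltages V₁..V_3 plus 1 source current (L1)
R1: Y=0.01112 on G[0,2]
I1: z[1]−=0.00186, z[2]+=0.00186
R2: Y=0.001062 on G[0,3]
R3: Y=0.02558 on G[2,1]
I2: z[1]−=0.00207, z[2]+=0.00207
I3: z[1]−=0.307, z[3]+=0.307
L1: row V0−V1=0, i_L1 at 0,1
R4: Y=0.001045 on G[3,0]
R5: Y=0.001647 on G[2,1]
I4: z[1]−=0.722, z[3]+=0.722
R6: Y=0.05780 on G[0,1]
I5: z[0]−=0.015, z[2]+=0.015
solve → V1=0.000, V2=0.4937, V3=488.5
aux → i_L1=1.019

0.4937 V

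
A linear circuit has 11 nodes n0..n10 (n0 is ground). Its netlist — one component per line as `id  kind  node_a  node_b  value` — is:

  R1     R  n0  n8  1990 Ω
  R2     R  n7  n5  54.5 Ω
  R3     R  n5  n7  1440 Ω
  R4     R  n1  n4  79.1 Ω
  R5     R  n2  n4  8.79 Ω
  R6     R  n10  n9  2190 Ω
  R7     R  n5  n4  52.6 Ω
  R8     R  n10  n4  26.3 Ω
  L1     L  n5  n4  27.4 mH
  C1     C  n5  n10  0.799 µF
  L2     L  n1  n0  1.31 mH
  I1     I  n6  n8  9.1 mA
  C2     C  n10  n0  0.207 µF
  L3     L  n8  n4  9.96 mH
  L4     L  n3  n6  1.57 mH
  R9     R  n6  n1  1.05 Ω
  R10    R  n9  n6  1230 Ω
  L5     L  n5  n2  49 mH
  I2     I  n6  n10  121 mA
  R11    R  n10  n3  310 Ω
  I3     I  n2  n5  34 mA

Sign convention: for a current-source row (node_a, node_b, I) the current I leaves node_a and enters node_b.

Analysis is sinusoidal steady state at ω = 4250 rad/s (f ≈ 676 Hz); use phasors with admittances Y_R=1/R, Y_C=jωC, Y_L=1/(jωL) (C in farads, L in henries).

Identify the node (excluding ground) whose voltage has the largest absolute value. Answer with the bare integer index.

Element admittances at ω=4250 rad/s:
  Y(R1) = 0.0005025+0.000j S between n0,n8
  Y(R2) = 0.01835+0.000j S between n7,n5
  Y(R3) = 0.0006944+0.000j S between n5,n7
  Y(R4) = 0.01264+0.000j S between n1,n4
  Y(R5) = 0.1138+0.000j S between n2,n4
  Y(R6) = 0.0004566+0.000j S between n10,n9
  Y(R7) = 0.01901+0.000j S between n5,n4
  Y(R8) = 0.03802+0.000j S between n10,n4
  Y(L1) = 0.000-0.008587j S between n5,n4
  Y(C1) = 0.000+0.003396j S between n5,n10
  Y(L2) = 0.000-0.1796j S between n1,n0
  I1: injects 0.0091 A into n8 (from n6)
  Y(C2) = 0.000+0.0008797j S between n10,n0
  Y(L3) = 0.000-0.02362j S between n8,n4
  Y(L4) = 0.000-0.1499j S between n3,n6
  Y(R9) = 0.9524+0.000j S between n6,n1
  Y(R10) = 0.0008130+0.000j S between n9,n6
  Y(L5) = 0.000-0.004802j S between n5,n2
  I2: injects 0.121 A into n10 (from n6)
  Y(R11) = 0.003226+0.000j S between n10,n3
  I3: injects 0.034 A into n5 (from n2)
Assemble and solve the 10×10 MNA system:
  V(n1)=0.04596-0.02382j  V(n2)=7.092-0.5078j  V(n3)=-0.03709+0.1785j  V(n4)=7.342-0.4451j  V(n5)=8.577+0.6540j  V(n6)=-0.05538-0.02689j  V(n7)=8.577+0.6540j  V(n8)=7.337-0.2160j  V(n9)=3.384-0.2586j  V(n10)=9.507-0.6711j

10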